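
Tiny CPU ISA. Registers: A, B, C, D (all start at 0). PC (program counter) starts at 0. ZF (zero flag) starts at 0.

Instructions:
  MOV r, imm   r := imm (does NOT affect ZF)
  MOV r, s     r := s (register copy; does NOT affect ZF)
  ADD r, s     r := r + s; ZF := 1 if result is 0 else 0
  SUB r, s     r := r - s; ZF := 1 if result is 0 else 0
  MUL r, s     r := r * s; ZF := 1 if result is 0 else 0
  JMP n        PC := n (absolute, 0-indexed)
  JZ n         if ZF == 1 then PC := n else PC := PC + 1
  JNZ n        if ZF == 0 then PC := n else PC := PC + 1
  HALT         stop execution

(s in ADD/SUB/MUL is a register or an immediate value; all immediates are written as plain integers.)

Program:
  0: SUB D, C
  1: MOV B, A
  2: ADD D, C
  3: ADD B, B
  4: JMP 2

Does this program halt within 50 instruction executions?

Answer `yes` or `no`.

Step 1: PC=0 exec 'SUB D, C'. After: A=0 B=0 C=0 D=0 ZF=1 PC=1
Step 2: PC=1 exec 'MOV B, A'. After: A=0 B=0 C=0 D=0 ZF=1 PC=2
Step 3: PC=2 exec 'ADD D, C'. After: A=0 B=0 C=0 D=0 ZF=1 PC=3
Step 4: PC=3 exec 'ADD B, B'. After: A=0 B=0 C=0 D=0 ZF=1 PC=4
Step 5: PC=4 exec 'JMP 2'. After: A=0 B=0 C=0 D=0 ZF=1 PC=2
State after step 5 equals state after step 2: the program is in a cycle of length 3 and will never halt.

Answer: no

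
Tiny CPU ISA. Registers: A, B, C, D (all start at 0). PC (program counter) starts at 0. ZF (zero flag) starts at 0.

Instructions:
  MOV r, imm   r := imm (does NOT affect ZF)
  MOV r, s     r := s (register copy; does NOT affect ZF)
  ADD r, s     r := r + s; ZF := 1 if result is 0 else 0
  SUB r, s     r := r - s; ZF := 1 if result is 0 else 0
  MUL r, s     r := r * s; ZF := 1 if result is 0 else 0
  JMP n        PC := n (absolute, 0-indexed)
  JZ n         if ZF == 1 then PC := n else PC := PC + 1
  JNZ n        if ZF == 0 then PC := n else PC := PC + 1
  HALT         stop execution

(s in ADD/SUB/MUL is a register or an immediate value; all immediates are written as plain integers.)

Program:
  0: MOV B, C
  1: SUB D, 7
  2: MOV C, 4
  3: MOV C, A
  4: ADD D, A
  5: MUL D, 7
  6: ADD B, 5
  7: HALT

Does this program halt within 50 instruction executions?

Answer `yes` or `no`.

Step 1: PC=0 exec 'MOV B, C'. After: A=0 B=0 C=0 D=0 ZF=0 PC=1
Step 2: PC=1 exec 'SUB D, 7'. After: A=0 B=0 C=0 D=-7 ZF=0 PC=2
Step 3: PC=2 exec 'MOV C, 4'. After: A=0 B=0 C=4 D=-7 ZF=0 PC=3
Step 4: PC=3 exec 'MOV C, A'. After: A=0 B=0 C=0 D=-7 ZF=0 PC=4
Step 5: PC=4 exec 'ADD D, A'. After: A=0 B=0 C=0 D=-7 ZF=0 PC=5
Step 6: PC=5 exec 'MUL D, 7'. After: A=0 B=0 C=0 D=-49 ZF=0 PC=6
Step 7: PC=6 exec 'ADD B, 5'. After: A=0 B=5 C=0 D=-49 ZF=0 PC=7
Step 8: PC=7 exec 'HALT'. After: A=0 B=5 C=0 D=-49 ZF=0 PC=7 HALTED

Answer: yes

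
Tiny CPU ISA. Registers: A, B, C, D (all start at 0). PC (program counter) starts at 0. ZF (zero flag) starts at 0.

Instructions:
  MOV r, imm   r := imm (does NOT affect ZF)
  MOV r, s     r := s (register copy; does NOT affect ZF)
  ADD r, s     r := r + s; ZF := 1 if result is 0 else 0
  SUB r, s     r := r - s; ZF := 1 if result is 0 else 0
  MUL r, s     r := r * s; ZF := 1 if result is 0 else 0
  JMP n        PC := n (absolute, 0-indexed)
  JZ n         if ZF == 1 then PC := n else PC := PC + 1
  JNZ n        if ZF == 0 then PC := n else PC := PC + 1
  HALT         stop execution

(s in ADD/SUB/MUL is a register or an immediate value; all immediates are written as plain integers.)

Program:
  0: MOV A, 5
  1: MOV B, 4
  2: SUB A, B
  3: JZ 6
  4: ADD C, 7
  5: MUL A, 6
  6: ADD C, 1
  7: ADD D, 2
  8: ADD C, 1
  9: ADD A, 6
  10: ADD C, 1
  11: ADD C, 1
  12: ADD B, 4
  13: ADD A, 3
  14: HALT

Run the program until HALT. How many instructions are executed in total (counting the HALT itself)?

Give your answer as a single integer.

Answer: 15

Derivation:
Step 1: PC=0 exec 'MOV A, 5'. After: A=5 B=0 C=0 D=0 ZF=0 PC=1
Step 2: PC=1 exec 'MOV B, 4'. After: A=5 B=4 C=0 D=0 ZF=0 PC=2
Step 3: PC=2 exec 'SUB A, B'. After: A=1 B=4 C=0 D=0 ZF=0 PC=3
Step 4: PC=3 exec 'JZ 6'. After: A=1 B=4 C=0 D=0 ZF=0 PC=4
Step 5: PC=4 exec 'ADD C, 7'. After: A=1 B=4 C=7 D=0 ZF=0 PC=5
Step 6: PC=5 exec 'MUL A, 6'. After: A=6 B=4 C=7 D=0 ZF=0 PC=6
Step 7: PC=6 exec 'ADD C, 1'. After: A=6 B=4 C=8 D=0 ZF=0 PC=7
Step 8: PC=7 exec 'ADD D, 2'. After: A=6 B=4 C=8 D=2 ZF=0 PC=8
Step 9: PC=8 exec 'ADD C, 1'. After: A=6 B=4 C=9 D=2 ZF=0 PC=9
Step 10: PC=9 exec 'ADD A, 6'. After: A=12 B=4 C=9 D=2 ZF=0 PC=10
Step 11: PC=10 exec 'ADD C, 1'. After: A=12 B=4 C=10 D=2 ZF=0 PC=11
Step 12: PC=11 exec 'ADD C, 1'. After: A=12 B=4 C=11 D=2 ZF=0 PC=12
Step 13: PC=12 exec 'ADD B, 4'. After: A=12 B=8 C=11 D=2 ZF=0 PC=13
Step 14: PC=13 exec 'ADD A, 3'. After: A=15 B=8 C=11 D=2 ZF=0 PC=14
Step 15: PC=14 exec 'HALT'. After: A=15 B=8 C=11 D=2 ZF=0 PC=14 HALTED
Total instructions executed: 15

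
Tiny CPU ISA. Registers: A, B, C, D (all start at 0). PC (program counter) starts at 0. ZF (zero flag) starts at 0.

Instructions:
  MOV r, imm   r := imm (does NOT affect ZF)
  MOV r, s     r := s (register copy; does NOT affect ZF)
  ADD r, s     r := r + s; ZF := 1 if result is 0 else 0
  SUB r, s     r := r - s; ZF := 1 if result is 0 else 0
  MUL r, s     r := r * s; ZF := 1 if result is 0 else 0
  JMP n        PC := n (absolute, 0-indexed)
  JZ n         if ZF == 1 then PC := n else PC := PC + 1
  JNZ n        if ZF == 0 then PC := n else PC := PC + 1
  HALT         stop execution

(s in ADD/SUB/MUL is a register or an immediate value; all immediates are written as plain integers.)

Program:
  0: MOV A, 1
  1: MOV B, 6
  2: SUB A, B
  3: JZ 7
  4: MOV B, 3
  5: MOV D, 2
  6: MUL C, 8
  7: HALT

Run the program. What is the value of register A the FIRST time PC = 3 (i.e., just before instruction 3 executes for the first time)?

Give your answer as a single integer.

Step 1: PC=0 exec 'MOV A, 1'. After: A=1 B=0 C=0 D=0 ZF=0 PC=1
Step 2: PC=1 exec 'MOV B, 6'. After: A=1 B=6 C=0 D=0 ZF=0 PC=2
Step 3: PC=2 exec 'SUB A, B'. After: A=-5 B=6 C=0 D=0 ZF=0 PC=3
First time PC=3: A=-5

-5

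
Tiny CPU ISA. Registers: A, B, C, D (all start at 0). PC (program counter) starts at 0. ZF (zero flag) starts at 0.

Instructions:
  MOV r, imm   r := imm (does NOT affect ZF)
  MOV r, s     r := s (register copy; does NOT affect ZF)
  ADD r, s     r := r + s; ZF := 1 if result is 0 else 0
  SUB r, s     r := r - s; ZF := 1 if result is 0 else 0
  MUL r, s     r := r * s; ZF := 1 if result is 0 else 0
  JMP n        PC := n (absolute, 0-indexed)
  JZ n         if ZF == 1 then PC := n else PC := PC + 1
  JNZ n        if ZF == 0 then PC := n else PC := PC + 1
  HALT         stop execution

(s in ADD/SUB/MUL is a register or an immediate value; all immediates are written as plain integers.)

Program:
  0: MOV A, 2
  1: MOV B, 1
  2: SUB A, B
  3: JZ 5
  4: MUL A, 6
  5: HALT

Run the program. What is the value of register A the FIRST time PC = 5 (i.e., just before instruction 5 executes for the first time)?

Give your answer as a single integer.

Step 1: PC=0 exec 'MOV A, 2'. After: A=2 B=0 C=0 D=0 ZF=0 PC=1
Step 2: PC=1 exec 'MOV B, 1'. After: A=2 B=1 C=0 D=0 ZF=0 PC=2
Step 3: PC=2 exec 'SUB A, B'. After: A=1 B=1 C=0 D=0 ZF=0 PC=3
Step 4: PC=3 exec 'JZ 5'. After: A=1 B=1 C=0 D=0 ZF=0 PC=4
Step 5: PC=4 exec 'MUL A, 6'. After: A=6 B=1 C=0 D=0 ZF=0 PC=5
First time PC=5: A=6

6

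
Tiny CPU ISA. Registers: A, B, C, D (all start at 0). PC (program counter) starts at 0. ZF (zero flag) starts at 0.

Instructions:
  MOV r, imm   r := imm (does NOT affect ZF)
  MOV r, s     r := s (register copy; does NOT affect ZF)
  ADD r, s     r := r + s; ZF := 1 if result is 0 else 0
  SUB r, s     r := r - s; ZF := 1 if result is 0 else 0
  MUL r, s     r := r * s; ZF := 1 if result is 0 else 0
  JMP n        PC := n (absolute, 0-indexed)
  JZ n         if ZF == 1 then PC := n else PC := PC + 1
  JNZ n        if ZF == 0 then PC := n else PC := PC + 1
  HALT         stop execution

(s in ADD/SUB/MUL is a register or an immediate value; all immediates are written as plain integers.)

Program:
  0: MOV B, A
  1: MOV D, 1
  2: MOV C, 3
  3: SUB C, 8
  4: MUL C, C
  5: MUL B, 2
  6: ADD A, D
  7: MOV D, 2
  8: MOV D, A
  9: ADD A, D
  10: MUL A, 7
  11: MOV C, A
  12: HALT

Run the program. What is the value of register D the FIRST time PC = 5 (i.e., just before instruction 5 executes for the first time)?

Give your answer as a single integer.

Step 1: PC=0 exec 'MOV B, A'. After: A=0 B=0 C=0 D=0 ZF=0 PC=1
Step 2: PC=1 exec 'MOV D, 1'. After: A=0 B=0 C=0 D=1 ZF=0 PC=2
Step 3: PC=2 exec 'MOV C, 3'. After: A=0 B=0 C=3 D=1 ZF=0 PC=3
Step 4: PC=3 exec 'SUB C, 8'. After: A=0 B=0 C=-5 D=1 ZF=0 PC=4
Step 5: PC=4 exec 'MUL C, C'. After: A=0 B=0 C=25 D=1 ZF=0 PC=5
First time PC=5: D=1

1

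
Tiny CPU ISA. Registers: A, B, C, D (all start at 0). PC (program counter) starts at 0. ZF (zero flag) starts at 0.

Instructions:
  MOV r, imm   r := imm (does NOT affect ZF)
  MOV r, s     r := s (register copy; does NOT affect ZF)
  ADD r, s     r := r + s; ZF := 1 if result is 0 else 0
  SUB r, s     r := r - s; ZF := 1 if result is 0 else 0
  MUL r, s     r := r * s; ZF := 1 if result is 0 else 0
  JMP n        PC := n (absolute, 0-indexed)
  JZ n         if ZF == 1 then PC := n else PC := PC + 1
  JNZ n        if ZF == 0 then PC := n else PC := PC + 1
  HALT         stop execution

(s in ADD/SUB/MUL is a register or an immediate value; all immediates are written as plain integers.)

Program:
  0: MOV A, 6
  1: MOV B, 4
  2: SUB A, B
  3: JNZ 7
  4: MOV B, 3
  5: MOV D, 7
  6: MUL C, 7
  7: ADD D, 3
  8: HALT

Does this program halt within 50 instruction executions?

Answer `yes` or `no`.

Answer: yes

Derivation:
Step 1: PC=0 exec 'MOV A, 6'. After: A=6 B=0 C=0 D=0 ZF=0 PC=1
Step 2: PC=1 exec 'MOV B, 4'. After: A=6 B=4 C=0 D=0 ZF=0 PC=2
Step 3: PC=2 exec 'SUB A, B'. After: A=2 B=4 C=0 D=0 ZF=0 PC=3
Step 4: PC=3 exec 'JNZ 7'. After: A=2 B=4 C=0 D=0 ZF=0 PC=7
Step 5: PC=7 exec 'ADD D, 3'. After: A=2 B=4 C=0 D=3 ZF=0 PC=8
Step 6: PC=8 exec 'HALT'. After: A=2 B=4 C=0 D=3 ZF=0 PC=8 HALTED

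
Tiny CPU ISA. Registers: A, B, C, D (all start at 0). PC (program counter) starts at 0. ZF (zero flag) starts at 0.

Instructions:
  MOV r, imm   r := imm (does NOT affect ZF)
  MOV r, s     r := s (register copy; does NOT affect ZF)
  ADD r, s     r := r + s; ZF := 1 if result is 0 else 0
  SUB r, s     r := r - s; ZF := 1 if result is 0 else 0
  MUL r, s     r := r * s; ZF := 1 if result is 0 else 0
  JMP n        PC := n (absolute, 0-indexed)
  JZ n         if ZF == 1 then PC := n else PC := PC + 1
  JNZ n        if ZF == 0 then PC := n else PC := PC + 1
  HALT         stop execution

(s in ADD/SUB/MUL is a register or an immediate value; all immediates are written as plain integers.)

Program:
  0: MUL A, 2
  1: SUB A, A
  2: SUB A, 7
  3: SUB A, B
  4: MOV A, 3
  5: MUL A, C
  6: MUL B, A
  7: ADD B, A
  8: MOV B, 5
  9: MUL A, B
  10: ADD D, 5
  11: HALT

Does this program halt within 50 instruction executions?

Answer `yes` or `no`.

Answer: yes

Derivation:
Step 1: PC=0 exec 'MUL A, 2'. After: A=0 B=0 C=0 D=0 ZF=1 PC=1
Step 2: PC=1 exec 'SUB A, A'. After: A=0 B=0 C=0 D=0 ZF=1 PC=2
Step 3: PC=2 exec 'SUB A, 7'. After: A=-7 B=0 C=0 D=0 ZF=0 PC=3
Step 4: PC=3 exec 'SUB A, B'. After: A=-7 B=0 C=0 D=0 ZF=0 PC=4
Step 5: PC=4 exec 'MOV A, 3'. After: A=3 B=0 C=0 D=0 ZF=0 PC=5
Step 6: PC=5 exec 'MUL A, C'. After: A=0 B=0 C=0 D=0 ZF=1 PC=6
Step 7: PC=6 exec 'MUL B, A'. After: A=0 B=0 C=0 D=0 ZF=1 PC=7
Step 8: PC=7 exec 'ADD B, A'. After: A=0 B=0 C=0 D=0 ZF=1 PC=8
Step 9: PC=8 exec 'MOV B, 5'. After: A=0 B=5 C=0 D=0 ZF=1 PC=9
Step 10: PC=9 exec 'MUL A, B'. After: A=0 B=5 C=0 D=0 ZF=1 PC=10
Step 11: PC=10 exec 'ADD D, 5'. After: A=0 B=5 C=0 D=5 ZF=0 PC=11
Step 12: PC=11 exec 'HALT'. After: A=0 B=5 C=0 D=5 ZF=0 PC=11 HALTED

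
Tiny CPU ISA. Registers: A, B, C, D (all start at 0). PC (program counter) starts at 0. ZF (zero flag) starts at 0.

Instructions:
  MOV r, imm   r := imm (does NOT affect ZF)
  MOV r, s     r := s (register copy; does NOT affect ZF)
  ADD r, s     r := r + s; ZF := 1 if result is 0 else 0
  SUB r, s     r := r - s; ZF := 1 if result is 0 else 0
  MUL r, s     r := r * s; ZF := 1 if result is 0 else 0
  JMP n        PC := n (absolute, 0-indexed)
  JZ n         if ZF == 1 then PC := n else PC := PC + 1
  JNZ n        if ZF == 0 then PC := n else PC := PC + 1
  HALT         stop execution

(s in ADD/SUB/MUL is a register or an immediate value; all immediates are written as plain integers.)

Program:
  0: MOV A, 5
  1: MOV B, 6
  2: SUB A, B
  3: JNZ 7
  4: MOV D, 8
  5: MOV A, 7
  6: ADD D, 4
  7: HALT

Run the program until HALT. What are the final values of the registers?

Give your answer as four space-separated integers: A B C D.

Answer: -1 6 0 0

Derivation:
Step 1: PC=0 exec 'MOV A, 5'. After: A=5 B=0 C=0 D=0 ZF=0 PC=1
Step 2: PC=1 exec 'MOV B, 6'. After: A=5 B=6 C=0 D=0 ZF=0 PC=2
Step 3: PC=2 exec 'SUB A, B'. After: A=-1 B=6 C=0 D=0 ZF=0 PC=3
Step 4: PC=3 exec 'JNZ 7'. After: A=-1 B=6 C=0 D=0 ZF=0 PC=7
Step 5: PC=7 exec 'HALT'. After: A=-1 B=6 C=0 D=0 ZF=0 PC=7 HALTED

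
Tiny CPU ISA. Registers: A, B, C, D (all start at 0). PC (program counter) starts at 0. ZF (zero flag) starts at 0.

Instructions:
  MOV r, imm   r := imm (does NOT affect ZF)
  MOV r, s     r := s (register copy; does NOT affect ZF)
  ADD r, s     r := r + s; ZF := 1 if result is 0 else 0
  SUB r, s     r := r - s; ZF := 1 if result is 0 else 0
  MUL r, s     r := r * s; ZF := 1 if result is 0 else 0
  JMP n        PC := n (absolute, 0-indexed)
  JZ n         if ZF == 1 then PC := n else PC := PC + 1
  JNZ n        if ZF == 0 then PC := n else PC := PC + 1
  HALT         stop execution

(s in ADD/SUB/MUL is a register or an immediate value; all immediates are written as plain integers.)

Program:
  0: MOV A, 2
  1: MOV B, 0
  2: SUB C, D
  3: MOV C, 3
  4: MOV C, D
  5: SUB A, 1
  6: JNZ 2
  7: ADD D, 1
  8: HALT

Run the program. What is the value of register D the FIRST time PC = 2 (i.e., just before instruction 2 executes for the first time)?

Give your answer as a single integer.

Step 1: PC=0 exec 'MOV A, 2'. After: A=2 B=0 C=0 D=0 ZF=0 PC=1
Step 2: PC=1 exec 'MOV B, 0'. After: A=2 B=0 C=0 D=0 ZF=0 PC=2
First time PC=2: D=0

0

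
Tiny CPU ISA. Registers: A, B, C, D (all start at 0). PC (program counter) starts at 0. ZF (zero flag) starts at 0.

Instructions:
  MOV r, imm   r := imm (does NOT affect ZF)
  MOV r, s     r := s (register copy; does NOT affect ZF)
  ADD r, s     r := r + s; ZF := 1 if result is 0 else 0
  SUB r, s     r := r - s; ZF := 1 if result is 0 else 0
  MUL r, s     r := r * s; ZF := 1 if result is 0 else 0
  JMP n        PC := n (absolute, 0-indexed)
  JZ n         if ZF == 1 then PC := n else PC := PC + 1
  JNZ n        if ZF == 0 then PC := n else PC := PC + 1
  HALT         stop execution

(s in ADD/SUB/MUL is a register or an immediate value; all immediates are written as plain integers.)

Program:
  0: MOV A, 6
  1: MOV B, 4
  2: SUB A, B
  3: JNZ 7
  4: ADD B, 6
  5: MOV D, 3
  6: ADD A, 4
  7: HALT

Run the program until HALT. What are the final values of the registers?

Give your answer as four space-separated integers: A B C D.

Answer: 2 4 0 0

Derivation:
Step 1: PC=0 exec 'MOV A, 6'. After: A=6 B=0 C=0 D=0 ZF=0 PC=1
Step 2: PC=1 exec 'MOV B, 4'. After: A=6 B=4 C=0 D=0 ZF=0 PC=2
Step 3: PC=2 exec 'SUB A, B'. After: A=2 B=4 C=0 D=0 ZF=0 PC=3
Step 4: PC=3 exec 'JNZ 7'. After: A=2 B=4 C=0 D=0 ZF=0 PC=7
Step 5: PC=7 exec 'HALT'. After: A=2 B=4 C=0 D=0 ZF=0 PC=7 HALTED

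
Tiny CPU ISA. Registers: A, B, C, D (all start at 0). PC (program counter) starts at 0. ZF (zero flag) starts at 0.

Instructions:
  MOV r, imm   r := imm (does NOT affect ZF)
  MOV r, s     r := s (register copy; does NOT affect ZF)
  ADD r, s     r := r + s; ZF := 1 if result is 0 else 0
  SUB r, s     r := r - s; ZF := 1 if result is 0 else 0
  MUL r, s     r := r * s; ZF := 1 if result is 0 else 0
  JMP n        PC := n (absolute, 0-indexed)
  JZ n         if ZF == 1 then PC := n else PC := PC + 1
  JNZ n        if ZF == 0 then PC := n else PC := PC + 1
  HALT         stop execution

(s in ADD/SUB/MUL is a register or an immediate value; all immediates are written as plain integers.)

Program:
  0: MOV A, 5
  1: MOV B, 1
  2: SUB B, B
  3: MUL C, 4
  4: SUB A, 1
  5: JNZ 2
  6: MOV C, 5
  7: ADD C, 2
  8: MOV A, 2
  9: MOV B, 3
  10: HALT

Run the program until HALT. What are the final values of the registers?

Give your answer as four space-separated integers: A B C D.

Answer: 2 3 7 0

Derivation:
Step 1: PC=0 exec 'MOV A, 5'. After: A=5 B=0 C=0 D=0 ZF=0 PC=1
Step 2: PC=1 exec 'MOV B, 1'. After: A=5 B=1 C=0 D=0 ZF=0 PC=2
Step 3: PC=2 exec 'SUB B, B'. After: A=5 B=0 C=0 D=0 ZF=1 PC=3
Step 4: PC=3 exec 'MUL C, 4'. After: A=5 B=0 C=0 D=0 ZF=1 PC=4
Step 5: PC=4 exec 'SUB A, 1'. After: A=4 B=0 C=0 D=0 ZF=0 PC=5
Step 6: PC=5 exec 'JNZ 2'. After: A=4 B=0 C=0 D=0 ZF=0 PC=2
Step 7: PC=2 exec 'SUB B, B'. After: A=4 B=0 C=0 D=0 ZF=1 PC=3
Step 8: PC=3 exec 'MUL C, 4'. After: A=4 B=0 C=0 D=0 ZF=1 PC=4
Step 9: PC=4 exec 'SUB A, 1'. After: A=3 B=0 C=0 D=0 ZF=0 PC=5
Step 10: PC=5 exec 'JNZ 2'. After: A=3 B=0 C=0 D=0 ZF=0 PC=2
Step 11: PC=2 exec 'SUB B, B'. After: A=3 B=0 C=0 D=0 ZF=1 PC=3
Step 12: PC=3 exec 'MUL C, 4'. After: A=3 B=0 C=0 D=0 ZF=1 PC=4
Step 13: PC=4 exec 'SUB A, 1'. After: A=2 B=0 C=0 D=0 ZF=0 PC=5
Step 14: PC=5 exec 'JNZ 2'. After: A=2 B=0 C=0 D=0 ZF=0 PC=2
Step 15: PC=2 exec 'SUB B, B'. After: A=2 B=0 C=0 D=0 ZF=1 PC=3
Step 16: PC=3 exec 'MUL C, 4'. After: A=2 B=0 C=0 D=0 ZF=1 PC=4
Step 17: PC=4 exec 'SUB A, 1'. After: A=1 B=0 C=0 D=0 ZF=0 PC=5
Step 18: PC=5 exec 'JNZ 2'. After: A=1 B=0 C=0 D=0 ZF=0 PC=2
Step 19: PC=2 exec 'SUB B, B'. After: A=1 B=0 C=0 D=0 ZF=1 PC=3
Step 20: PC=3 exec 'MUL C, 4'. After: A=1 B=0 C=0 D=0 ZF=1 PC=4
Step 21: PC=4 exec 'SUB A, 1'. After: A=0 B=0 C=0 D=0 ZF=1 PC=5
Step 22: PC=5 exec 'JNZ 2'. After: A=0 B=0 C=0 D=0 ZF=1 PC=6
Step 23: PC=6 exec 'MOV C, 5'. After: A=0 B=0 C=5 D=0 ZF=1 PC=7
Step 24: PC=7 exec 'ADD C, 2'. After: A=0 B=0 C=7 D=0 ZF=0 PC=8
Step 25: PC=8 exec 'MOV A, 2'. After: A=2 B=0 C=7 D=0 ZF=0 PC=9
Step 26: PC=9 exec 'MOV B, 3'. After: A=2 B=3 C=7 D=0 ZF=0 PC=10
Step 27: PC=10 exec 'HALT'. After: A=2 B=3 C=7 D=0 ZF=0 PC=10 HALTED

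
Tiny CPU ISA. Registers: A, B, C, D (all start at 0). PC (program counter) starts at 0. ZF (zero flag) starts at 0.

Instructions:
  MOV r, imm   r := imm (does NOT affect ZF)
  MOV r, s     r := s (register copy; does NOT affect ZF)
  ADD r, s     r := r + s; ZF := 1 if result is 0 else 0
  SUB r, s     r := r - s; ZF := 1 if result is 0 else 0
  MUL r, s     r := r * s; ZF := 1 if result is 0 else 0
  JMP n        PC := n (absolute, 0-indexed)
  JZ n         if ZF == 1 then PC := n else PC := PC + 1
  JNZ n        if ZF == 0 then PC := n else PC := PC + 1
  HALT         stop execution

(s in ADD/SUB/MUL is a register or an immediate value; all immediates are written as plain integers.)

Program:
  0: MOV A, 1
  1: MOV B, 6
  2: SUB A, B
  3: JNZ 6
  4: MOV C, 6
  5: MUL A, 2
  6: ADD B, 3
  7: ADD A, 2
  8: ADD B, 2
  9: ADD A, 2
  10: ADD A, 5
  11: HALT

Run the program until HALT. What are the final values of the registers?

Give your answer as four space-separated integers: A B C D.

Answer: 4 11 0 0

Derivation:
Step 1: PC=0 exec 'MOV A, 1'. After: A=1 B=0 C=0 D=0 ZF=0 PC=1
Step 2: PC=1 exec 'MOV B, 6'. After: A=1 B=6 C=0 D=0 ZF=0 PC=2
Step 3: PC=2 exec 'SUB A, B'. After: A=-5 B=6 C=0 D=0 ZF=0 PC=3
Step 4: PC=3 exec 'JNZ 6'. After: A=-5 B=6 C=0 D=0 ZF=0 PC=6
Step 5: PC=6 exec 'ADD B, 3'. After: A=-5 B=9 C=0 D=0 ZF=0 PC=7
Step 6: PC=7 exec 'ADD A, 2'. After: A=-3 B=9 C=0 D=0 ZF=0 PC=8
Step 7: PC=8 exec 'ADD B, 2'. After: A=-3 B=11 C=0 D=0 ZF=0 PC=9
Step 8: PC=9 exec 'ADD A, 2'. After: A=-1 B=11 C=0 D=0 ZF=0 PC=10
Step 9: PC=10 exec 'ADD A, 5'. After: A=4 B=11 C=0 D=0 ZF=0 PC=11
Step 10: PC=11 exec 'HALT'. After: A=4 B=11 C=0 D=0 ZF=0 PC=11 HALTED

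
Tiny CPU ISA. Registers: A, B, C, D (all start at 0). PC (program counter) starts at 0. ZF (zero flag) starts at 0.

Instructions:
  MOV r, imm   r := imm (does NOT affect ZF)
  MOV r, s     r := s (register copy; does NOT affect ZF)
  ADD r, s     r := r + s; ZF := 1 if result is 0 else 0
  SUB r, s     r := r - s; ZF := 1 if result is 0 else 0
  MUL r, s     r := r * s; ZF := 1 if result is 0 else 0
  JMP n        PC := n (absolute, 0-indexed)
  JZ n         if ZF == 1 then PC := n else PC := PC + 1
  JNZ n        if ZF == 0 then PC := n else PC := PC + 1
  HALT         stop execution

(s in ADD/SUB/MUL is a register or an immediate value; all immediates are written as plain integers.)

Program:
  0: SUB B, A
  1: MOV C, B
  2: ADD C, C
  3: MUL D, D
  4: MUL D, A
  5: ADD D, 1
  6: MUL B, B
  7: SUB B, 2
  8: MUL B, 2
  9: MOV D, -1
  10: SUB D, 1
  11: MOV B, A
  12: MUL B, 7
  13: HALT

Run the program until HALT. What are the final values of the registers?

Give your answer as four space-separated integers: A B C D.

Answer: 0 0 0 -2

Derivation:
Step 1: PC=0 exec 'SUB B, A'. After: A=0 B=0 C=0 D=0 ZF=1 PC=1
Step 2: PC=1 exec 'MOV C, B'. After: A=0 B=0 C=0 D=0 ZF=1 PC=2
Step 3: PC=2 exec 'ADD C, C'. After: A=0 B=0 C=0 D=0 ZF=1 PC=3
Step 4: PC=3 exec 'MUL D, D'. After: A=0 B=0 C=0 D=0 ZF=1 PC=4
Step 5: PC=4 exec 'MUL D, A'. After: A=0 B=0 C=0 D=0 ZF=1 PC=5
Step 6: PC=5 exec 'ADD D, 1'. After: A=0 B=0 C=0 D=1 ZF=0 PC=6
Step 7: PC=6 exec 'MUL B, B'. After: A=0 B=0 C=0 D=1 ZF=1 PC=7
Step 8: PC=7 exec 'SUB B, 2'. After: A=0 B=-2 C=0 D=1 ZF=0 PC=8
Step 9: PC=8 exec 'MUL B, 2'. After: A=0 B=-4 C=0 D=1 ZF=0 PC=9
Step 10: PC=9 exec 'MOV D, -1'. After: A=0 B=-4 C=0 D=-1 ZF=0 PC=10
Step 11: PC=10 exec 'SUB D, 1'. After: A=0 B=-4 C=0 D=-2 ZF=0 PC=11
Step 12: PC=11 exec 'MOV B, A'. After: A=0 B=0 C=0 D=-2 ZF=0 PC=12
Step 13: PC=12 exec 'MUL B, 7'. After: A=0 B=0 C=0 D=-2 ZF=1 PC=13
Step 14: PC=13 exec 'HALT'. After: A=0 B=0 C=0 D=-2 ZF=1 PC=13 HALTED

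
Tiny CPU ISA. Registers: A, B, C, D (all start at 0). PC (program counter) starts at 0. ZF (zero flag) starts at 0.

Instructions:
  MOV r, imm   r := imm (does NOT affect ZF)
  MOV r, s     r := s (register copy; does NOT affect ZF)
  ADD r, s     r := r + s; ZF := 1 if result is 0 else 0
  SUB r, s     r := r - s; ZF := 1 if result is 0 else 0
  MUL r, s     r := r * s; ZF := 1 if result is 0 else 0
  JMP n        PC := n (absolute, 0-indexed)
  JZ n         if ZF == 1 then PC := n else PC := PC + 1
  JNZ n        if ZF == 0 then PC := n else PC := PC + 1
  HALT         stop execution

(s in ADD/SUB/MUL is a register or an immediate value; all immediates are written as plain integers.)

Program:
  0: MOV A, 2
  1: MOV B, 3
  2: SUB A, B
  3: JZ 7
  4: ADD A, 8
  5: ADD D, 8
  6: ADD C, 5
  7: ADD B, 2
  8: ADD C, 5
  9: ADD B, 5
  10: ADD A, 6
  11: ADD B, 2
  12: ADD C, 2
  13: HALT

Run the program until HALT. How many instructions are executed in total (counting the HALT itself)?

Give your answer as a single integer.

Step 1: PC=0 exec 'MOV A, 2'. After: A=2 B=0 C=0 D=0 ZF=0 PC=1
Step 2: PC=1 exec 'MOV B, 3'. After: A=2 B=3 C=0 D=0 ZF=0 PC=2
Step 3: PC=2 exec 'SUB A, B'. After: A=-1 B=3 C=0 D=0 ZF=0 PC=3
Step 4: PC=3 exec 'JZ 7'. After: A=-1 B=3 C=0 D=0 ZF=0 PC=4
Step 5: PC=4 exec 'ADD A, 8'. After: A=7 B=3 C=0 D=0 ZF=0 PC=5
Step 6: PC=5 exec 'ADD D, 8'. After: A=7 B=3 C=0 D=8 ZF=0 PC=6
Step 7: PC=6 exec 'ADD C, 5'. After: A=7 B=3 C=5 D=8 ZF=0 PC=7
Step 8: PC=7 exec 'ADD B, 2'. After: A=7 B=5 C=5 D=8 ZF=0 PC=8
Step 9: PC=8 exec 'ADD C, 5'. After: A=7 B=5 C=10 D=8 ZF=0 PC=9
Step 10: PC=9 exec 'ADD B, 5'. After: A=7 B=10 C=10 D=8 ZF=0 PC=10
Step 11: PC=10 exec 'ADD A, 6'. After: A=13 B=10 C=10 D=8 ZF=0 PC=11
Step 12: PC=11 exec 'ADD B, 2'. After: A=13 B=12 C=10 D=8 ZF=0 PC=12
Step 13: PC=12 exec 'ADD C, 2'. After: A=13 B=12 C=12 D=8 ZF=0 PC=13
Step 14: PC=13 exec 'HALT'. After: A=13 B=12 C=12 D=8 ZF=0 PC=13 HALTED
Total instructions executed: 14

Answer: 14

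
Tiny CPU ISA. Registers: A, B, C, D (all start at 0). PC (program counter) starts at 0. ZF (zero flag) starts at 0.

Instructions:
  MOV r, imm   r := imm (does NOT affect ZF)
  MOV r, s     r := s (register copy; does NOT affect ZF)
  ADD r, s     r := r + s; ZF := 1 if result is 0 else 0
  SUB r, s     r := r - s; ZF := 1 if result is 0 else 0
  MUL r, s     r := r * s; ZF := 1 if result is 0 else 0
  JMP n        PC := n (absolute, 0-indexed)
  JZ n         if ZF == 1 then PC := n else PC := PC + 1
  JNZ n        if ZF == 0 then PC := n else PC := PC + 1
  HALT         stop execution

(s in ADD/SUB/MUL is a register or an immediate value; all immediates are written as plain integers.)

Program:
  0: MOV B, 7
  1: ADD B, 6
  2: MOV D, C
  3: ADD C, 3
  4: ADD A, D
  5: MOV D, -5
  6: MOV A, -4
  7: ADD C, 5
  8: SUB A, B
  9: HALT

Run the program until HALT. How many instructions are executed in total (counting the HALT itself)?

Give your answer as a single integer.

Step 1: PC=0 exec 'MOV B, 7'. After: A=0 B=7 C=0 D=0 ZF=0 PC=1
Step 2: PC=1 exec 'ADD B, 6'. After: A=0 B=13 C=0 D=0 ZF=0 PC=2
Step 3: PC=2 exec 'MOV D, C'. After: A=0 B=13 C=0 D=0 ZF=0 PC=3
Step 4: PC=3 exec 'ADD C, 3'. After: A=0 B=13 C=3 D=0 ZF=0 PC=4
Step 5: PC=4 exec 'ADD A, D'. After: A=0 B=13 C=3 D=0 ZF=1 PC=5
Step 6: PC=5 exec 'MOV D, -5'. After: A=0 B=13 C=3 D=-5 ZF=1 PC=6
Step 7: PC=6 exec 'MOV A, -4'. After: A=-4 B=13 C=3 D=-5 ZF=1 PC=7
Step 8: PC=7 exec 'ADD C, 5'. After: A=-4 B=13 C=8 D=-5 ZF=0 PC=8
Step 9: PC=8 exec 'SUB A, B'. After: A=-17 B=13 C=8 D=-5 ZF=0 PC=9
Step 10: PC=9 exec 'HALT'. After: A=-17 B=13 C=8 D=-5 ZF=0 PC=9 HALTED
Total instructions executed: 10

Answer: 10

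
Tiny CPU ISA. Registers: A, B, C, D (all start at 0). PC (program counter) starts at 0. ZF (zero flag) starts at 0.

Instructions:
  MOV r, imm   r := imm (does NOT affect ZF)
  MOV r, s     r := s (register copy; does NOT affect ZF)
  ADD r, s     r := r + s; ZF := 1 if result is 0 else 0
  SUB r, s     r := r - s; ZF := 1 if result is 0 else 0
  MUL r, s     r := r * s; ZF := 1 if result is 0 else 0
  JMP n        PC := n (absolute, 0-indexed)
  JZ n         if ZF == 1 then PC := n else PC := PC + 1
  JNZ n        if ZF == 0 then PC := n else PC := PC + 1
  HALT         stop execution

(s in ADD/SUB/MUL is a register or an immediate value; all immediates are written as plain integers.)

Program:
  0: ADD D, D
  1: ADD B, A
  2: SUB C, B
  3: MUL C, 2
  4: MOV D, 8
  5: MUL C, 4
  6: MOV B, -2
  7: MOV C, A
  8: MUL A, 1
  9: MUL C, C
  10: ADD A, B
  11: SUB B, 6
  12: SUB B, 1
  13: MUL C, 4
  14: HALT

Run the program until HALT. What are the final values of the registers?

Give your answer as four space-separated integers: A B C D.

Answer: -2 -9 0 8

Derivation:
Step 1: PC=0 exec 'ADD D, D'. After: A=0 B=0 C=0 D=0 ZF=1 PC=1
Step 2: PC=1 exec 'ADD B, A'. After: A=0 B=0 C=0 D=0 ZF=1 PC=2
Step 3: PC=2 exec 'SUB C, B'. After: A=0 B=0 C=0 D=0 ZF=1 PC=3
Step 4: PC=3 exec 'MUL C, 2'. After: A=0 B=0 C=0 D=0 ZF=1 PC=4
Step 5: PC=4 exec 'MOV D, 8'. After: A=0 B=0 C=0 D=8 ZF=1 PC=5
Step 6: PC=5 exec 'MUL C, 4'. After: A=0 B=0 C=0 D=8 ZF=1 PC=6
Step 7: PC=6 exec 'MOV B, -2'. After: A=0 B=-2 C=0 D=8 ZF=1 PC=7
Step 8: PC=7 exec 'MOV C, A'. After: A=0 B=-2 C=0 D=8 ZF=1 PC=8
Step 9: PC=8 exec 'MUL A, 1'. After: A=0 B=-2 C=0 D=8 ZF=1 PC=9
Step 10: PC=9 exec 'MUL C, C'. After: A=0 B=-2 C=0 D=8 ZF=1 PC=10
Step 11: PC=10 exec 'ADD A, B'. After: A=-2 B=-2 C=0 D=8 ZF=0 PC=11
Step 12: PC=11 exec 'SUB B, 6'. After: A=-2 B=-8 C=0 D=8 ZF=0 PC=12
Step 13: PC=12 exec 'SUB B, 1'. After: A=-2 B=-9 C=0 D=8 ZF=0 PC=13
Step 14: PC=13 exec 'MUL C, 4'. After: A=-2 B=-9 C=0 D=8 ZF=1 PC=14
Step 15: PC=14 exec 'HALT'. After: A=-2 B=-9 C=0 D=8 ZF=1 PC=14 HALTED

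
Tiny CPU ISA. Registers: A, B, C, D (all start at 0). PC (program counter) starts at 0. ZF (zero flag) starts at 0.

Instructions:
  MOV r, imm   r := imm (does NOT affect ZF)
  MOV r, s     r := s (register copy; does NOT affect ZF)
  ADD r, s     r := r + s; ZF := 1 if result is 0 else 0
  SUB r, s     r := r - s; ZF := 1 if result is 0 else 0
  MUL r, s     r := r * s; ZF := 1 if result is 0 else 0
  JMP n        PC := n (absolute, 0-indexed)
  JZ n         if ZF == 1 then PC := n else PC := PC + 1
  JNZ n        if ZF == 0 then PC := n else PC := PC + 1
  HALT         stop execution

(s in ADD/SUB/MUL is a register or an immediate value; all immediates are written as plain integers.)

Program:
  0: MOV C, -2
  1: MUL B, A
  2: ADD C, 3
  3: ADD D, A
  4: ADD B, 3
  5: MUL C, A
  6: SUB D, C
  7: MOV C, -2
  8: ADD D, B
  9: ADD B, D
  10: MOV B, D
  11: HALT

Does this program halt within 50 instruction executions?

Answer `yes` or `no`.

Step 1: PC=0 exec 'MOV C, -2'. After: A=0 B=0 C=-2 D=0 ZF=0 PC=1
Step 2: PC=1 exec 'MUL B, A'. After: A=0 B=0 C=-2 D=0 ZF=1 PC=2
Step 3: PC=2 exec 'ADD C, 3'. After: A=0 B=0 C=1 D=0 ZF=0 PC=3
Step 4: PC=3 exec 'ADD D, A'. After: A=0 B=0 C=1 D=0 ZF=1 PC=4
Step 5: PC=4 exec 'ADD B, 3'. After: A=0 B=3 C=1 D=0 ZF=0 PC=5
Step 6: PC=5 exec 'MUL C, A'. After: A=0 B=3 C=0 D=0 ZF=1 PC=6
Step 7: PC=6 exec 'SUB D, C'. After: A=0 B=3 C=0 D=0 ZF=1 PC=7
Step 8: PC=7 exec 'MOV C, -2'. After: A=0 B=3 C=-2 D=0 ZF=1 PC=8
Step 9: PC=8 exec 'ADD D, B'. After: A=0 B=3 C=-2 D=3 ZF=0 PC=9
Step 10: PC=9 exec 'ADD B, D'. After: A=0 B=6 C=-2 D=3 ZF=0 PC=10
Step 11: PC=10 exec 'MOV B, D'. After: A=0 B=3 C=-2 D=3 ZF=0 PC=11
Step 12: PC=11 exec 'HALT'. After: A=0 B=3 C=-2 D=3 ZF=0 PC=11 HALTED

Answer: yes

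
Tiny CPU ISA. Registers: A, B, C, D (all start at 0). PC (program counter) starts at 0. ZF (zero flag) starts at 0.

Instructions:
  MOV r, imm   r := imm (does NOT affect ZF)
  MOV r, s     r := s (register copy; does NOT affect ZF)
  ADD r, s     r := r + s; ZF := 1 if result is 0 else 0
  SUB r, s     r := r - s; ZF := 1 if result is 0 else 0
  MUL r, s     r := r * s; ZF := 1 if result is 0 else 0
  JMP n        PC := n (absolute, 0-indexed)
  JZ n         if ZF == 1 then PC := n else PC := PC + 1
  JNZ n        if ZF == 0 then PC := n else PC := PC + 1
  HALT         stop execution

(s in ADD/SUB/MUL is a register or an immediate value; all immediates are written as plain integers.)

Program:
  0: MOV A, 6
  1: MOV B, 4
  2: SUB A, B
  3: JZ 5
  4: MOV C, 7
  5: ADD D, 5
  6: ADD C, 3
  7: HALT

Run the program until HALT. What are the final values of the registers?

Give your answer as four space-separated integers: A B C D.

Step 1: PC=0 exec 'MOV A, 6'. After: A=6 B=0 C=0 D=0 ZF=0 PC=1
Step 2: PC=1 exec 'MOV B, 4'. After: A=6 B=4 C=0 D=0 ZF=0 PC=2
Step 3: PC=2 exec 'SUB A, B'. After: A=2 B=4 C=0 D=0 ZF=0 PC=3
Step 4: PC=3 exec 'JZ 5'. After: A=2 B=4 C=0 D=0 ZF=0 PC=4
Step 5: PC=4 exec 'MOV C, 7'. After: A=2 B=4 C=7 D=0 ZF=0 PC=5
Step 6: PC=5 exec 'ADD D, 5'. After: A=2 B=4 C=7 D=5 ZF=0 PC=6
Step 7: PC=6 exec 'ADD C, 3'. After: A=2 B=4 C=10 D=5 ZF=0 PC=7
Step 8: PC=7 exec 'HALT'. After: A=2 B=4 C=10 D=5 ZF=0 PC=7 HALTED

Answer: 2 4 10 5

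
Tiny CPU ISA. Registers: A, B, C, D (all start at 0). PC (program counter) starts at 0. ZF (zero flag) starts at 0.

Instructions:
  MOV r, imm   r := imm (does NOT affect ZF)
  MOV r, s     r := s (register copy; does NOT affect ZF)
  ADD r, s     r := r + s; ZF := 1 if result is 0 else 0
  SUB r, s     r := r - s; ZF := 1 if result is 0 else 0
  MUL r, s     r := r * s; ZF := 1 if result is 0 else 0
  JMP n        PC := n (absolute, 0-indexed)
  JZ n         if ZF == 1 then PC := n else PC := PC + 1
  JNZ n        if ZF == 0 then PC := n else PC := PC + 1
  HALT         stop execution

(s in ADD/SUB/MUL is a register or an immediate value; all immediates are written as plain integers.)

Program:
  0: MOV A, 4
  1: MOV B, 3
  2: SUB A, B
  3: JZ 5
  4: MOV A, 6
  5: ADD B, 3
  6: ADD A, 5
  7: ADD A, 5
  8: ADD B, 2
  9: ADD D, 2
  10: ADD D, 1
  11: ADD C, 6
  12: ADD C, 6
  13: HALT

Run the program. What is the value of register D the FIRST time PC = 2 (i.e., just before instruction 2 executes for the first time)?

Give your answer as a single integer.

Step 1: PC=0 exec 'MOV A, 4'. After: A=4 B=0 C=0 D=0 ZF=0 PC=1
Step 2: PC=1 exec 'MOV B, 3'. After: A=4 B=3 C=0 D=0 ZF=0 PC=2
First time PC=2: D=0

0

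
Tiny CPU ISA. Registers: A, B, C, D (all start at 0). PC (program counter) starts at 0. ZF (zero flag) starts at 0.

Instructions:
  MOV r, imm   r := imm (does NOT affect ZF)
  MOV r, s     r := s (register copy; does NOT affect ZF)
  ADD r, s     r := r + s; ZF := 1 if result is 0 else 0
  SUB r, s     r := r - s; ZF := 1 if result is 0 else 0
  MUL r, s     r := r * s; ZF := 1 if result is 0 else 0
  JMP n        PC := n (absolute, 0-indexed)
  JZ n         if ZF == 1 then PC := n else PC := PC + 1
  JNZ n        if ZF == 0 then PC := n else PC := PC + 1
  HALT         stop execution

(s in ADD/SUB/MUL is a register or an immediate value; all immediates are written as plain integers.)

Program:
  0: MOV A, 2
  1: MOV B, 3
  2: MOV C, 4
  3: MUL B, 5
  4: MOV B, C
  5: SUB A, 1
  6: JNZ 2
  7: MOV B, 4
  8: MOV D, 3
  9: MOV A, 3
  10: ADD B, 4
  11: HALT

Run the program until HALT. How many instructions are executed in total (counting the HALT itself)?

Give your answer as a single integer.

Step 1: PC=0 exec 'MOV A, 2'. After: A=2 B=0 C=0 D=0 ZF=0 PC=1
Step 2: PC=1 exec 'MOV B, 3'. After: A=2 B=3 C=0 D=0 ZF=0 PC=2
Step 3: PC=2 exec 'MOV C, 4'. After: A=2 B=3 C=4 D=0 ZF=0 PC=3
Step 4: PC=3 exec 'MUL B, 5'. After: A=2 B=15 C=4 D=0 ZF=0 PC=4
Step 5: PC=4 exec 'MOV B, C'. After: A=2 B=4 C=4 D=0 ZF=0 PC=5
Step 6: PC=5 exec 'SUB A, 1'. After: A=1 B=4 C=4 D=0 ZF=0 PC=6
Step 7: PC=6 exec 'JNZ 2'. After: A=1 B=4 C=4 D=0 ZF=0 PC=2
Step 8: PC=2 exec 'MOV C, 4'. After: A=1 B=4 C=4 D=0 ZF=0 PC=3
Step 9: PC=3 exec 'MUL B, 5'. After: A=1 B=20 C=4 D=0 ZF=0 PC=4
Step 10: PC=4 exec 'MOV B, C'. After: A=1 B=4 C=4 D=0 ZF=0 PC=5
Step 11: PC=5 exec 'SUB A, 1'. After: A=0 B=4 C=4 D=0 ZF=1 PC=6
Step 12: PC=6 exec 'JNZ 2'. After: A=0 B=4 C=4 D=0 ZF=1 PC=7
Step 13: PC=7 exec 'MOV B, 4'. After: A=0 B=4 C=4 D=0 ZF=1 PC=8
Step 14: PC=8 exec 'MOV D, 3'. After: A=0 B=4 C=4 D=3 ZF=1 PC=9
Step 15: PC=9 exec 'MOV A, 3'. After: A=3 B=4 C=4 D=3 ZF=1 PC=10
Step 16: PC=10 exec 'ADD B, 4'. After: A=3 B=8 C=4 D=3 ZF=0 PC=11
Step 17: PC=11 exec 'HALT'. After: A=3 B=8 C=4 D=3 ZF=0 PC=11 HALTED
Total instructions executed: 17

Answer: 17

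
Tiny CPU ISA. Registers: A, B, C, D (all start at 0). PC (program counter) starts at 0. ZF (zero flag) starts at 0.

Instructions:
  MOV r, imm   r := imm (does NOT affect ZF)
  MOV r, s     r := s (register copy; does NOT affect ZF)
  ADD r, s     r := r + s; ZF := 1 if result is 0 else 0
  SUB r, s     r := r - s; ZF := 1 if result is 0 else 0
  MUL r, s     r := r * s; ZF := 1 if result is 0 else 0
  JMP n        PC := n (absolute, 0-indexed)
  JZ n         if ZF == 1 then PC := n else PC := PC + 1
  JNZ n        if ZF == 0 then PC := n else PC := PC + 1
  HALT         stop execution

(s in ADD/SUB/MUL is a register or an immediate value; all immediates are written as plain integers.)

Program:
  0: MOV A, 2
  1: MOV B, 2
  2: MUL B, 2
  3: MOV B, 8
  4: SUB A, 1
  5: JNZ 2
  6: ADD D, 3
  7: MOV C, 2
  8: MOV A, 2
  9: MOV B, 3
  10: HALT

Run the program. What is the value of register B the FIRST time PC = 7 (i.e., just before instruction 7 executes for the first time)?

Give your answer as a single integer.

Step 1: PC=0 exec 'MOV A, 2'. After: A=2 B=0 C=0 D=0 ZF=0 PC=1
Step 2: PC=1 exec 'MOV B, 2'. After: A=2 B=2 C=0 D=0 ZF=0 PC=2
Step 3: PC=2 exec 'MUL B, 2'. After: A=2 B=4 C=0 D=0 ZF=0 PC=3
Step 4: PC=3 exec 'MOV B, 8'. After: A=2 B=8 C=0 D=0 ZF=0 PC=4
Step 5: PC=4 exec 'SUB A, 1'. After: A=1 B=8 C=0 D=0 ZF=0 PC=5
Step 6: PC=5 exec 'JNZ 2'. After: A=1 B=8 C=0 D=0 ZF=0 PC=2
Step 7: PC=2 exec 'MUL B, 2'. After: A=1 B=16 C=0 D=0 ZF=0 PC=3
Step 8: PC=3 exec 'MOV B, 8'. After: A=1 B=8 C=0 D=0 ZF=0 PC=4
Step 9: PC=4 exec 'SUB A, 1'. After: A=0 B=8 C=0 D=0 ZF=1 PC=5
Step 10: PC=5 exec 'JNZ 2'. After: A=0 B=8 C=0 D=0 ZF=1 PC=6
Step 11: PC=6 exec 'ADD D, 3'. After: A=0 B=8 C=0 D=3 ZF=0 PC=7
First time PC=7: B=8

8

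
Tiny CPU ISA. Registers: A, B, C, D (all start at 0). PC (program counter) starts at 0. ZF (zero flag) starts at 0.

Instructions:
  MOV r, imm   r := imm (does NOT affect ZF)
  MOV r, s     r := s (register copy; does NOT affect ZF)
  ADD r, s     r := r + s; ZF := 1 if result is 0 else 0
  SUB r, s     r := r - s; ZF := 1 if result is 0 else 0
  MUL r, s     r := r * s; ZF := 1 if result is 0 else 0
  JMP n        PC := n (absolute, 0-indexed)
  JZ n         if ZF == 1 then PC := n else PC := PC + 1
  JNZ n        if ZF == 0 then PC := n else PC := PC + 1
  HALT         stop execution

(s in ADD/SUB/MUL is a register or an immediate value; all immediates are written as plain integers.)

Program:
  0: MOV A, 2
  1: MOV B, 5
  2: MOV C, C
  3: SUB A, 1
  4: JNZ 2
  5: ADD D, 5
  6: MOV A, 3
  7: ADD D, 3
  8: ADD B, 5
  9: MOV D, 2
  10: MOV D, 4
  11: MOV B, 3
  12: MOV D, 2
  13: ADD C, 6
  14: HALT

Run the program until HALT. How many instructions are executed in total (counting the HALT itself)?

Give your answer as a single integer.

Answer: 18

Derivation:
Step 1: PC=0 exec 'MOV A, 2'. After: A=2 B=0 C=0 D=0 ZF=0 PC=1
Step 2: PC=1 exec 'MOV B, 5'. After: A=2 B=5 C=0 D=0 ZF=0 PC=2
Step 3: PC=2 exec 'MOV C, C'. After: A=2 B=5 C=0 D=0 ZF=0 PC=3
Step 4: PC=3 exec 'SUB A, 1'. After: A=1 B=5 C=0 D=0 ZF=0 PC=4
Step 5: PC=4 exec 'JNZ 2'. After: A=1 B=5 C=0 D=0 ZF=0 PC=2
Step 6: PC=2 exec 'MOV C, C'. After: A=1 B=5 C=0 D=0 ZF=0 PC=3
Step 7: PC=3 exec 'SUB A, 1'. After: A=0 B=5 C=0 D=0 ZF=1 PC=4
Step 8: PC=4 exec 'JNZ 2'. After: A=0 B=5 C=0 D=0 ZF=1 PC=5
Step 9: PC=5 exec 'ADD D, 5'. After: A=0 B=5 C=0 D=5 ZF=0 PC=6
Step 10: PC=6 exec 'MOV A, 3'. After: A=3 B=5 C=0 D=5 ZF=0 PC=7
Step 11: PC=7 exec 'ADD D, 3'. After: A=3 B=5 C=0 D=8 ZF=0 PC=8
Step 12: PC=8 exec 'ADD B, 5'. After: A=3 B=10 C=0 D=8 ZF=0 PC=9
Step 13: PC=9 exec 'MOV D, 2'. After: A=3 B=10 C=0 D=2 ZF=0 PC=10
Step 14: PC=10 exec 'MOV D, 4'. After: A=3 B=10 C=0 D=4 ZF=0 PC=11
Step 15: PC=11 exec 'MOV B, 3'. After: A=3 B=3 C=0 D=4 ZF=0 PC=12
Step 16: PC=12 exec 'MOV D, 2'. After: A=3 B=3 C=0 D=2 ZF=0 PC=13
Step 17: PC=13 exec 'ADD C, 6'. After: A=3 B=3 C=6 D=2 ZF=0 PC=14
Step 18: PC=14 exec 'HALT'. After: A=3 B=3 C=6 D=2 ZF=0 PC=14 HALTED
Total instructions executed: 18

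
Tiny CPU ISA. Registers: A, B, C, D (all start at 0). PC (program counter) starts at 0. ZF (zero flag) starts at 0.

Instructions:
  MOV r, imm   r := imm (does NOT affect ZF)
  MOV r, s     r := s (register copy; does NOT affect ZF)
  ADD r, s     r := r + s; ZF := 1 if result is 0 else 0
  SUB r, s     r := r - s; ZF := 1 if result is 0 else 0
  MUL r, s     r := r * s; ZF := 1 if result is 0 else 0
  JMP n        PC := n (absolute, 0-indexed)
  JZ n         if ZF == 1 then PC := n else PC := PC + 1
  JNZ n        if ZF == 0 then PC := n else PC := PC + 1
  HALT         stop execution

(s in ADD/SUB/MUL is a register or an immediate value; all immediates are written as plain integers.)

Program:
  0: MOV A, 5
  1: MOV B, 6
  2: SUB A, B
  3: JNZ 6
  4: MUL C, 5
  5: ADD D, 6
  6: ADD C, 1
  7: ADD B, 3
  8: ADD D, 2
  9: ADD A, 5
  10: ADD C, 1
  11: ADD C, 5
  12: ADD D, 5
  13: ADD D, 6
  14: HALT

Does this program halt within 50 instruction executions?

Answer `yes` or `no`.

Answer: yes

Derivation:
Step 1: PC=0 exec 'MOV A, 5'. After: A=5 B=0 C=0 D=0 ZF=0 PC=1
Step 2: PC=1 exec 'MOV B, 6'. After: A=5 B=6 C=0 D=0 ZF=0 PC=2
Step 3: PC=2 exec 'SUB A, B'. After: A=-1 B=6 C=0 D=0 ZF=0 PC=3
Step 4: PC=3 exec 'JNZ 6'. After: A=-1 B=6 C=0 D=0 ZF=0 PC=6
Step 5: PC=6 exec 'ADD C, 1'. After: A=-1 B=6 C=1 D=0 ZF=0 PC=7
Step 6: PC=7 exec 'ADD B, 3'. After: A=-1 B=9 C=1 D=0 ZF=0 PC=8
Step 7: PC=8 exec 'ADD D, 2'. After: A=-1 B=9 C=1 D=2 ZF=0 PC=9
Step 8: PC=9 exec 'ADD A, 5'. After: A=4 B=9 C=1 D=2 ZF=0 PC=10
Step 9: PC=10 exec 'ADD C, 1'. After: A=4 B=9 C=2 D=2 ZF=0 PC=11
Step 10: PC=11 exec 'ADD C, 5'. After: A=4 B=9 C=7 D=2 ZF=0 PC=12
Step 11: PC=12 exec 'ADD D, 5'. After: A=4 B=9 C=7 D=7 ZF=0 PC=13
Step 12: PC=13 exec 'ADD D, 6'. After: A=4 B=9 C=7 D=13 ZF=0 PC=14
Step 13: PC=14 exec 'HALT'. After: A=4 B=9 C=7 D=13 ZF=0 PC=14 HALTED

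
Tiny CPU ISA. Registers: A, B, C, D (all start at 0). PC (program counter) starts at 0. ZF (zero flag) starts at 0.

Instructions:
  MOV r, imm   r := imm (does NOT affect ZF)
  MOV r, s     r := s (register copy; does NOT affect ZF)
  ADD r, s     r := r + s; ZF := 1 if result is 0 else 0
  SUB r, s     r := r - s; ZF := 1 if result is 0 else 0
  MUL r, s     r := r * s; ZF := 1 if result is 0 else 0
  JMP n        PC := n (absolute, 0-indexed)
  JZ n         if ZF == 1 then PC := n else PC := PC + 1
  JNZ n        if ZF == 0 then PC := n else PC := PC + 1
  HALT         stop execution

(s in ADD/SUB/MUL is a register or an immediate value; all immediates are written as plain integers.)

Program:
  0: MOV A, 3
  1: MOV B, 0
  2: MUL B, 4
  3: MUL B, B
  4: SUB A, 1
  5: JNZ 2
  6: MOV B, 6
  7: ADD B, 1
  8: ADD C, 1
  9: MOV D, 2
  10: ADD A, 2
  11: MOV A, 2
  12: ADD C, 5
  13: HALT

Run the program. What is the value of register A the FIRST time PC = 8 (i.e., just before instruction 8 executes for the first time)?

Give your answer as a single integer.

Step 1: PC=0 exec 'MOV A, 3'. After: A=3 B=0 C=0 D=0 ZF=0 PC=1
Step 2: PC=1 exec 'MOV B, 0'. After: A=3 B=0 C=0 D=0 ZF=0 PC=2
Step 3: PC=2 exec 'MUL B, 4'. After: A=3 B=0 C=0 D=0 ZF=1 PC=3
Step 4: PC=3 exec 'MUL B, B'. After: A=3 B=0 C=0 D=0 ZF=1 PC=4
Step 5: PC=4 exec 'SUB A, 1'. After: A=2 B=0 C=0 D=0 ZF=0 PC=5
Step 6: PC=5 exec 'JNZ 2'. After: A=2 B=0 C=0 D=0 ZF=0 PC=2
Step 7: PC=2 exec 'MUL B, 4'. After: A=2 B=0 C=0 D=0 ZF=1 PC=3
Step 8: PC=3 exec 'MUL B, B'. After: A=2 B=0 C=0 D=0 ZF=1 PC=4
Step 9: PC=4 exec 'SUB A, 1'. After: A=1 B=0 C=0 D=0 ZF=0 PC=5
Step 10: PC=5 exec 'JNZ 2'. After: A=1 B=0 C=0 D=0 ZF=0 PC=2
Step 11: PC=2 exec 'MUL B, 4'. After: A=1 B=0 C=0 D=0 ZF=1 PC=3
Step 12: PC=3 exec 'MUL B, B'. After: A=1 B=0 C=0 D=0 ZF=1 PC=4
Step 13: PC=4 exec 'SUB A, 1'. After: A=0 B=0 C=0 D=0 ZF=1 PC=5
Step 14: PC=5 exec 'JNZ 2'. After: A=0 B=0 C=0 D=0 ZF=1 PC=6
Step 15: PC=6 exec 'MOV B, 6'. After: A=0 B=6 C=0 D=0 ZF=1 PC=7
Step 16: PC=7 exec 'ADD B, 1'. After: A=0 B=7 C=0 D=0 ZF=0 PC=8
First time PC=8: A=0

0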